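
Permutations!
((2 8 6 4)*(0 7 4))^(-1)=(0 6 8 2 4 7)=[6, 1, 4, 3, 7, 5, 8, 0, 2]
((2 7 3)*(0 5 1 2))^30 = (7) = [0, 1, 2, 3, 4, 5, 6, 7]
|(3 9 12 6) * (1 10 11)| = |(1 10 11)(3 9 12 6)| = 12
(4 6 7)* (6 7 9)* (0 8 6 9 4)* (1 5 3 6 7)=(9)(0 8 7)(1 5 3 6 4)=[8, 5, 2, 6, 1, 3, 4, 0, 7, 9]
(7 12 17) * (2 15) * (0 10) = (0 10)(2 15)(7 12 17) = [10, 1, 15, 3, 4, 5, 6, 12, 8, 9, 0, 11, 17, 13, 14, 2, 16, 7]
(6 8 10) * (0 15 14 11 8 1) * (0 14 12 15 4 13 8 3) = (0 4 13 8 10 6 1 14 11 3)(12 15) = [4, 14, 2, 0, 13, 5, 1, 7, 10, 9, 6, 3, 15, 8, 11, 12]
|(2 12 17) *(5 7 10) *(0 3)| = 6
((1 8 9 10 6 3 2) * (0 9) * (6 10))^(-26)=[6, 0, 8, 1, 4, 5, 2, 7, 9, 3, 10]=(10)(0 6 2 8 9 3 1)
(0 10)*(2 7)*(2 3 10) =(0 2 7 3 10) =[2, 1, 7, 10, 4, 5, 6, 3, 8, 9, 0]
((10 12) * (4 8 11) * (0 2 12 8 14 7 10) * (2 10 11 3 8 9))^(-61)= (0 12 2 9 10)(3 8)(4 11 7 14)= [12, 1, 9, 8, 11, 5, 6, 14, 3, 10, 0, 7, 2, 13, 4]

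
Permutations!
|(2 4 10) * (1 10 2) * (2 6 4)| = |(1 10)(4 6)| = 2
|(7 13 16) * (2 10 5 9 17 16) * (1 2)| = 9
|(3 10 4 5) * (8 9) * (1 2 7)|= 12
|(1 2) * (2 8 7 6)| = |(1 8 7 6 2)| = 5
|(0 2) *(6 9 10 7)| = 4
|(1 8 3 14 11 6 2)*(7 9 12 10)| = 28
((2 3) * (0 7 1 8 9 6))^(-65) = (0 7 1 8 9 6)(2 3) = [7, 8, 3, 2, 4, 5, 0, 1, 9, 6]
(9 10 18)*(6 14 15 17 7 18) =[0, 1, 2, 3, 4, 5, 14, 18, 8, 10, 6, 11, 12, 13, 15, 17, 16, 7, 9] =(6 14 15 17 7 18 9 10)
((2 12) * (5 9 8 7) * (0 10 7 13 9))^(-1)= (0 5 7 10)(2 12)(8 9 13)= [5, 1, 12, 3, 4, 7, 6, 10, 9, 13, 0, 11, 2, 8]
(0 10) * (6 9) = [10, 1, 2, 3, 4, 5, 9, 7, 8, 6, 0] = (0 10)(6 9)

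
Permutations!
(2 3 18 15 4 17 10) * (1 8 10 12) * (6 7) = (1 8 10 2 3 18 15 4 17 12)(6 7) = [0, 8, 3, 18, 17, 5, 7, 6, 10, 9, 2, 11, 1, 13, 14, 4, 16, 12, 15]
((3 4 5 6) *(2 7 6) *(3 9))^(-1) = (2 5 4 3 9 6 7) = [0, 1, 5, 9, 3, 4, 7, 2, 8, 6]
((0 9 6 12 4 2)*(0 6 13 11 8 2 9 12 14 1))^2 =(0 4 13 8 6 1 12 9 11 2 14) =[4, 12, 14, 3, 13, 5, 1, 7, 6, 11, 10, 2, 9, 8, 0]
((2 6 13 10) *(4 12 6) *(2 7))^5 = [0, 1, 10, 3, 7, 5, 4, 13, 8, 9, 6, 11, 2, 12] = (2 10 6 4 7 13 12)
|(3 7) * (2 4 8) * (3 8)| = |(2 4 3 7 8)| = 5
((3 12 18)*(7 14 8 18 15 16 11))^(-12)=(3 14 16)(7 15 18)(8 11 12)=[0, 1, 2, 14, 4, 5, 6, 15, 11, 9, 10, 12, 8, 13, 16, 18, 3, 17, 7]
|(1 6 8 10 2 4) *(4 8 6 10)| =5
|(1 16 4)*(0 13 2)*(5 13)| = 12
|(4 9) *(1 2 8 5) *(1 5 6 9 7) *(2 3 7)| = 15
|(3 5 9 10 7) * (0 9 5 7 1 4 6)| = |(0 9 10 1 4 6)(3 7)| = 6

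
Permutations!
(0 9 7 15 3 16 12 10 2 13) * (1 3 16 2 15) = (0 9 7 1 3 2 13)(10 15 16 12) = [9, 3, 13, 2, 4, 5, 6, 1, 8, 7, 15, 11, 10, 0, 14, 16, 12]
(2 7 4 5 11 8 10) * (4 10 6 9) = (2 7 10)(4 5 11 8 6 9) = [0, 1, 7, 3, 5, 11, 9, 10, 6, 4, 2, 8]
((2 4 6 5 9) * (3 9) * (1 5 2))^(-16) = (9)(2 6 4) = [0, 1, 6, 3, 2, 5, 4, 7, 8, 9]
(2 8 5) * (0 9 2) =(0 9 2 8 5) =[9, 1, 8, 3, 4, 0, 6, 7, 5, 2]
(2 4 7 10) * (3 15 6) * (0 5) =(0 5)(2 4 7 10)(3 15 6) =[5, 1, 4, 15, 7, 0, 3, 10, 8, 9, 2, 11, 12, 13, 14, 6]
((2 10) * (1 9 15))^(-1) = (1 15 9)(2 10) = [0, 15, 10, 3, 4, 5, 6, 7, 8, 1, 2, 11, 12, 13, 14, 9]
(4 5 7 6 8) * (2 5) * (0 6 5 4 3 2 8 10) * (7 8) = (0 6 10)(2 4 7 5 8 3) = [6, 1, 4, 2, 7, 8, 10, 5, 3, 9, 0]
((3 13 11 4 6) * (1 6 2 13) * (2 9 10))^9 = (2 4)(9 13)(10 11) = [0, 1, 4, 3, 2, 5, 6, 7, 8, 13, 11, 10, 12, 9]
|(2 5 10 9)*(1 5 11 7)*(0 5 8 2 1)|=9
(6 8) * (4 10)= (4 10)(6 8)= [0, 1, 2, 3, 10, 5, 8, 7, 6, 9, 4]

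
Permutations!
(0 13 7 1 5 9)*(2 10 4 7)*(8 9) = (0 13 2 10 4 7 1 5 8 9) = [13, 5, 10, 3, 7, 8, 6, 1, 9, 0, 4, 11, 12, 2]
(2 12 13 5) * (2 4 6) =(2 12 13 5 4 6) =[0, 1, 12, 3, 6, 4, 2, 7, 8, 9, 10, 11, 13, 5]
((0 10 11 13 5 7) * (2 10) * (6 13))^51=(0 11 5 2 6 7 10 13)=[11, 1, 6, 3, 4, 2, 7, 10, 8, 9, 13, 5, 12, 0]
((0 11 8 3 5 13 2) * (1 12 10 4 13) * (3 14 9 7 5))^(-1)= (0 2 13 4 10 12 1 5 7 9 14 8 11)= [2, 5, 13, 3, 10, 7, 6, 9, 11, 14, 12, 0, 1, 4, 8]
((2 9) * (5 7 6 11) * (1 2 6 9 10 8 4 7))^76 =(1 9 10 11 4)(2 6 8 5 7) =[0, 9, 6, 3, 1, 7, 8, 2, 5, 10, 11, 4]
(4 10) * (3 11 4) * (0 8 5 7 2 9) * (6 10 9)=(0 8 5 7 2 6 10 3 11 4 9)=[8, 1, 6, 11, 9, 7, 10, 2, 5, 0, 3, 4]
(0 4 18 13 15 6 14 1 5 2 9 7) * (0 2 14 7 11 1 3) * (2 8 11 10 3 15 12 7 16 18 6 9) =(0 4 6 16 18 13 12 7 8 11 1 5 14 15 9 10 3) =[4, 5, 2, 0, 6, 14, 16, 8, 11, 10, 3, 1, 7, 12, 15, 9, 18, 17, 13]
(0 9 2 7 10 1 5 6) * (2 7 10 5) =(0 9 7 5 6)(1 2 10) =[9, 2, 10, 3, 4, 6, 0, 5, 8, 7, 1]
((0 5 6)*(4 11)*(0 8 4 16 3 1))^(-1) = (0 1 3 16 11 4 8 6 5) = [1, 3, 2, 16, 8, 0, 5, 7, 6, 9, 10, 4, 12, 13, 14, 15, 11]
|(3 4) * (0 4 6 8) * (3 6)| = |(0 4 6 8)| = 4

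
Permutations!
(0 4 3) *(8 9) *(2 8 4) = (0 2 8 9 4 3) = [2, 1, 8, 0, 3, 5, 6, 7, 9, 4]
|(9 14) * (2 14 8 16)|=5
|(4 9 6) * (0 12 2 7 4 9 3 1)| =14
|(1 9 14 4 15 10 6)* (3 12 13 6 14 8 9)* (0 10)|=|(0 10 14 4 15)(1 3 12 13 6)(8 9)|=10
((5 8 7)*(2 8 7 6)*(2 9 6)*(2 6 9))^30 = (9) = [0, 1, 2, 3, 4, 5, 6, 7, 8, 9]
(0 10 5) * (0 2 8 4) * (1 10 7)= (0 7 1 10 5 2 8 4)= [7, 10, 8, 3, 0, 2, 6, 1, 4, 9, 5]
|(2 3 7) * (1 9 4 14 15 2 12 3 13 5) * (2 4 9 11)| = |(1 11 2 13 5)(3 7 12)(4 14 15)| = 15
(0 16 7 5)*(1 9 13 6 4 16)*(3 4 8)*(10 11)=(0 1 9 13 6 8 3 4 16 7 5)(10 11)=[1, 9, 2, 4, 16, 0, 8, 5, 3, 13, 11, 10, 12, 6, 14, 15, 7]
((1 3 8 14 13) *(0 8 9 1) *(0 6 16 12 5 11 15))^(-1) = [15, 9, 2, 1, 4, 12, 13, 7, 0, 3, 10, 5, 16, 14, 8, 11, 6] = (0 15 11 5 12 16 6 13 14 8)(1 9 3)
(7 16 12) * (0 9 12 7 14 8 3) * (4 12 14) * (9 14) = (0 14 8 3)(4 12)(7 16) = [14, 1, 2, 0, 12, 5, 6, 16, 3, 9, 10, 11, 4, 13, 8, 15, 7]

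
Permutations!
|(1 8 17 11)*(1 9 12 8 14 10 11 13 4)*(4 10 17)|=10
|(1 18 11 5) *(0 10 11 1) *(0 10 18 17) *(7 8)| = |(0 18 1 17)(5 10 11)(7 8)| = 12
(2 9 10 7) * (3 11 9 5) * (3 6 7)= [0, 1, 5, 11, 4, 6, 7, 2, 8, 10, 3, 9]= (2 5 6 7)(3 11 9 10)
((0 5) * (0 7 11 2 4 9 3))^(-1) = (0 3 9 4 2 11 7 5) = [3, 1, 11, 9, 2, 0, 6, 5, 8, 4, 10, 7]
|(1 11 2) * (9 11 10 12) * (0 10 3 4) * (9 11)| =|(0 10 12 11 2 1 3 4)| =8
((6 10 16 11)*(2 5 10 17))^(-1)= [0, 1, 17, 3, 4, 2, 11, 7, 8, 9, 5, 16, 12, 13, 14, 15, 10, 6]= (2 17 6 11 16 10 5)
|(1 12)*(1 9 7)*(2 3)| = |(1 12 9 7)(2 3)| = 4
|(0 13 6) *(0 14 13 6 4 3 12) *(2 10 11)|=21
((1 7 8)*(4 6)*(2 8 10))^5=(10)(4 6)=[0, 1, 2, 3, 6, 5, 4, 7, 8, 9, 10]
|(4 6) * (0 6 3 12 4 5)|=3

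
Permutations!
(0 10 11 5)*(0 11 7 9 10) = (5 11)(7 9 10) = [0, 1, 2, 3, 4, 11, 6, 9, 8, 10, 7, 5]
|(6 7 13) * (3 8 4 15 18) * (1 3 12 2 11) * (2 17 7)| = 13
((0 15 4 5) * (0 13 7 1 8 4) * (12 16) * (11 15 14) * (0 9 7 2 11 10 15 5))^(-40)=[7, 10, 2, 3, 9, 5, 6, 14, 15, 0, 8, 11, 12, 13, 1, 4, 16]=(16)(0 7 14 1 10 8 15 4 9)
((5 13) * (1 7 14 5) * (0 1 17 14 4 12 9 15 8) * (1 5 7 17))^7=[4, 15, 2, 3, 13, 12, 6, 5, 7, 17, 10, 11, 1, 9, 0, 14, 16, 8]=(0 4 13 9 17 8 7 5 12 1 15 14)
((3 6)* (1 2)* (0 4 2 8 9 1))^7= [4, 8, 0, 6, 2, 5, 3, 7, 9, 1]= (0 4 2)(1 8 9)(3 6)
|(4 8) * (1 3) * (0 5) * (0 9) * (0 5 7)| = 2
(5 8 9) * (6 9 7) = [0, 1, 2, 3, 4, 8, 9, 6, 7, 5] = (5 8 7 6 9)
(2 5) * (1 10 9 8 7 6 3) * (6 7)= (1 10 9 8 6 3)(2 5)= [0, 10, 5, 1, 4, 2, 3, 7, 6, 8, 9]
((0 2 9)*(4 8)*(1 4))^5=[9, 8, 0, 3, 1, 5, 6, 7, 4, 2]=(0 9 2)(1 8 4)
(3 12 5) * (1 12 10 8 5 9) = (1 12 9)(3 10 8 5) = [0, 12, 2, 10, 4, 3, 6, 7, 5, 1, 8, 11, 9]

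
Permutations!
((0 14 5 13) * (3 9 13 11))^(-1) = [13, 1, 2, 11, 4, 14, 6, 7, 8, 3, 10, 5, 12, 9, 0] = (0 13 9 3 11 5 14)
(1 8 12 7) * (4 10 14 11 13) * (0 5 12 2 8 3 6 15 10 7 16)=(0 5 12 16)(1 3 6 15 10 14 11 13 4 7)(2 8)=[5, 3, 8, 6, 7, 12, 15, 1, 2, 9, 14, 13, 16, 4, 11, 10, 0]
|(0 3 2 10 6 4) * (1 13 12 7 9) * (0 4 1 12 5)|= |(0 3 2 10 6 1 13 5)(7 9 12)|= 24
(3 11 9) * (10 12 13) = (3 11 9)(10 12 13) = [0, 1, 2, 11, 4, 5, 6, 7, 8, 3, 12, 9, 13, 10]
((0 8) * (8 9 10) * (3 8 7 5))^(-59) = (0 5 9 3 10 8 7) = [5, 1, 2, 10, 4, 9, 6, 0, 7, 3, 8]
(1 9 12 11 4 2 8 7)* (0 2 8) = (0 2)(1 9 12 11 4 8 7) = [2, 9, 0, 3, 8, 5, 6, 1, 7, 12, 10, 4, 11]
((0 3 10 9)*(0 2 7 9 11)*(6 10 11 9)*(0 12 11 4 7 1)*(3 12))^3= (0 3 6 2 12 4 10 1 11 7 9)= [3, 11, 12, 6, 10, 5, 2, 9, 8, 0, 1, 7, 4]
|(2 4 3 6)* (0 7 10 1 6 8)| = |(0 7 10 1 6 2 4 3 8)| = 9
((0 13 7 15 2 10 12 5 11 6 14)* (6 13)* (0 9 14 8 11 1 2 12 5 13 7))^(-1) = [13, 5, 1, 3, 4, 10, 0, 11, 6, 14, 2, 8, 15, 12, 9, 7] = (0 13 12 15 7 11 8 6)(1 5 10 2)(9 14)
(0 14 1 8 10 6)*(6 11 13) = (0 14 1 8 10 11 13 6) = [14, 8, 2, 3, 4, 5, 0, 7, 10, 9, 11, 13, 12, 6, 1]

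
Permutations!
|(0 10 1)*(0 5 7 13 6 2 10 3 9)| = 21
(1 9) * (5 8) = [0, 9, 2, 3, 4, 8, 6, 7, 5, 1] = (1 9)(5 8)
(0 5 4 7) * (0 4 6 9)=[5, 1, 2, 3, 7, 6, 9, 4, 8, 0]=(0 5 6 9)(4 7)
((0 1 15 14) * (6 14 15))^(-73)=(15)(0 14 6 1)=[14, 0, 2, 3, 4, 5, 1, 7, 8, 9, 10, 11, 12, 13, 6, 15]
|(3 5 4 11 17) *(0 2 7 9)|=20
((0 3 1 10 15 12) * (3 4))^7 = (15) = [0, 1, 2, 3, 4, 5, 6, 7, 8, 9, 10, 11, 12, 13, 14, 15]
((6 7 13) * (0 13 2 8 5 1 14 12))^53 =[7, 0, 1, 3, 4, 12, 8, 5, 14, 9, 10, 11, 6, 2, 13] =(0 7 5 12 6 8 14 13 2 1)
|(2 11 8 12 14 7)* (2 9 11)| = |(7 9 11 8 12 14)| = 6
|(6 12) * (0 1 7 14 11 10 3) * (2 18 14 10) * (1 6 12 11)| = 10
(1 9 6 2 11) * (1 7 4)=(1 9 6 2 11 7 4)=[0, 9, 11, 3, 1, 5, 2, 4, 8, 6, 10, 7]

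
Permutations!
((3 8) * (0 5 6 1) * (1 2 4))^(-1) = (0 1 4 2 6 5)(3 8) = [1, 4, 6, 8, 2, 0, 5, 7, 3]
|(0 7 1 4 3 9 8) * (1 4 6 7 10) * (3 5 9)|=9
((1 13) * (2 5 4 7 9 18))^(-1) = (1 13)(2 18 9 7 4 5) = [0, 13, 18, 3, 5, 2, 6, 4, 8, 7, 10, 11, 12, 1, 14, 15, 16, 17, 9]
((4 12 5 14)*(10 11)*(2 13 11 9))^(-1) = (2 9 10 11 13)(4 14 5 12) = [0, 1, 9, 3, 14, 12, 6, 7, 8, 10, 11, 13, 4, 2, 5]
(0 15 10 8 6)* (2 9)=(0 15 10 8 6)(2 9)=[15, 1, 9, 3, 4, 5, 0, 7, 6, 2, 8, 11, 12, 13, 14, 10]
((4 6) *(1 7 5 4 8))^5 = (1 8 6 4 5 7) = [0, 8, 2, 3, 5, 7, 4, 1, 6]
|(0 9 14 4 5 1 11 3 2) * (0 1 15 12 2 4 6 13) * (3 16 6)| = |(0 9 14 3 4 5 15 12 2 1 11 16 6 13)| = 14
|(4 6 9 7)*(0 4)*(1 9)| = |(0 4 6 1 9 7)| = 6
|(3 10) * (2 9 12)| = |(2 9 12)(3 10)| = 6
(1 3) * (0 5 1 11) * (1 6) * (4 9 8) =(0 5 6 1 3 11)(4 9 8) =[5, 3, 2, 11, 9, 6, 1, 7, 4, 8, 10, 0]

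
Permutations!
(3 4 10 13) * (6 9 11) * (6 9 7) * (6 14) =(3 4 10 13)(6 7 14)(9 11) =[0, 1, 2, 4, 10, 5, 7, 14, 8, 11, 13, 9, 12, 3, 6]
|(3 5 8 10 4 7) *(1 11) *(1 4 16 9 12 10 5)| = 20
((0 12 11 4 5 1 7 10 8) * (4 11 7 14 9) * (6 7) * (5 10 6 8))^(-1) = (0 8 12)(1 5 10 4 9 14)(6 7) = [8, 5, 2, 3, 9, 10, 7, 6, 12, 14, 4, 11, 0, 13, 1]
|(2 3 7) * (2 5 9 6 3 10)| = |(2 10)(3 7 5 9 6)| = 10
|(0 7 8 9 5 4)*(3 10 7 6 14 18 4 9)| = 20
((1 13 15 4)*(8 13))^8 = (1 15 8 4 13) = [0, 15, 2, 3, 13, 5, 6, 7, 4, 9, 10, 11, 12, 1, 14, 8]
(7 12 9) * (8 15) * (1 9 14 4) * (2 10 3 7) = (1 9 2 10 3 7 12 14 4)(8 15) = [0, 9, 10, 7, 1, 5, 6, 12, 15, 2, 3, 11, 14, 13, 4, 8]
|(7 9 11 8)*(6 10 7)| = |(6 10 7 9 11 8)| = 6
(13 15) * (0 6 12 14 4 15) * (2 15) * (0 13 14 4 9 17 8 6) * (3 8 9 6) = [0, 1, 15, 8, 2, 5, 12, 7, 3, 17, 10, 11, 4, 13, 6, 14, 16, 9] = (2 15 14 6 12 4)(3 8)(9 17)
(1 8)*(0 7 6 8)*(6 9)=(0 7 9 6 8 1)=[7, 0, 2, 3, 4, 5, 8, 9, 1, 6]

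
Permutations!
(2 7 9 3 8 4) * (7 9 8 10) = (2 9 3 10 7 8 4) = [0, 1, 9, 10, 2, 5, 6, 8, 4, 3, 7]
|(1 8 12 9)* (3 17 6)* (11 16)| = 12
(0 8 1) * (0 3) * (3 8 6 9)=[6, 8, 2, 0, 4, 5, 9, 7, 1, 3]=(0 6 9 3)(1 8)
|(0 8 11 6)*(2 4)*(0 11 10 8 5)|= |(0 5)(2 4)(6 11)(8 10)|= 2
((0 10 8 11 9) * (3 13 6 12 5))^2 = (0 8 9 10 11)(3 6 5 13 12) = [8, 1, 2, 6, 4, 13, 5, 7, 9, 10, 11, 0, 3, 12]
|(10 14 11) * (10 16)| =|(10 14 11 16)| =4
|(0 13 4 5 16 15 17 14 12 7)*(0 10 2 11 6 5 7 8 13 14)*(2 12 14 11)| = 42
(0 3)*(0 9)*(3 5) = [5, 1, 2, 9, 4, 3, 6, 7, 8, 0] = (0 5 3 9)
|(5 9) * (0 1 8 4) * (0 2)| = 10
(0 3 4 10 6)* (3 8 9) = (0 8 9 3 4 10 6) = [8, 1, 2, 4, 10, 5, 0, 7, 9, 3, 6]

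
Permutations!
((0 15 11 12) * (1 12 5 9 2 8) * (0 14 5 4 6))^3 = (0 4 15 6 11)(1 5 8 14 2 12 9) = [4, 5, 12, 3, 15, 8, 11, 7, 14, 1, 10, 0, 9, 13, 2, 6]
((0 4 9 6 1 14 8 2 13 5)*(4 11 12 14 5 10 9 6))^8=(0 9 14 1 13 11 4 8 5 10 12 6 2)=[9, 13, 0, 3, 8, 10, 2, 7, 5, 14, 12, 4, 6, 11, 1]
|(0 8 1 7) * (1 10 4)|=|(0 8 10 4 1 7)|=6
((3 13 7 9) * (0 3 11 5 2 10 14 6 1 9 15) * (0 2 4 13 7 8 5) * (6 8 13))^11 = (0 1 5 10 7 11 6 8 2 3 9 4 14 15) = [1, 5, 3, 9, 14, 10, 8, 11, 2, 4, 7, 6, 12, 13, 15, 0]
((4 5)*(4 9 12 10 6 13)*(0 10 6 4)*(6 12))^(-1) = (0 13 6 9 5 4 10) = [13, 1, 2, 3, 10, 4, 9, 7, 8, 5, 0, 11, 12, 6]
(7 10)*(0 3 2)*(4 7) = (0 3 2)(4 7 10) = [3, 1, 0, 2, 7, 5, 6, 10, 8, 9, 4]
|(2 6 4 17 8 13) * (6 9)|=|(2 9 6 4 17 8 13)|=7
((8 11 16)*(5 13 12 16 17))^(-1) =(5 17 11 8 16 12 13) =[0, 1, 2, 3, 4, 17, 6, 7, 16, 9, 10, 8, 13, 5, 14, 15, 12, 11]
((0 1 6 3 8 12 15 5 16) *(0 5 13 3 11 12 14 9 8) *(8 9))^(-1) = [3, 0, 2, 13, 4, 16, 1, 7, 14, 9, 10, 6, 11, 15, 8, 12, 5] = (0 3 13 15 12 11 6 1)(5 16)(8 14)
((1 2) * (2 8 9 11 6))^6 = (11) = [0, 1, 2, 3, 4, 5, 6, 7, 8, 9, 10, 11]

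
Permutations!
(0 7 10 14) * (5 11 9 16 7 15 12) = (0 15 12 5 11 9 16 7 10 14) = [15, 1, 2, 3, 4, 11, 6, 10, 8, 16, 14, 9, 5, 13, 0, 12, 7]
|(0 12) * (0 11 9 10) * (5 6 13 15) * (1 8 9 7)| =8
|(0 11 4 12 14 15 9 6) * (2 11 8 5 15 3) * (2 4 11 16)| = 12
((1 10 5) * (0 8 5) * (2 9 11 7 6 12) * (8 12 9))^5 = (0 1 8 12 10 5 2)(6 9 11 7) = [1, 8, 0, 3, 4, 2, 9, 6, 12, 11, 5, 7, 10]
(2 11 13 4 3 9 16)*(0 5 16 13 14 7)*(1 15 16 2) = (0 5 2 11 14 7)(1 15 16)(3 9 13 4) = [5, 15, 11, 9, 3, 2, 6, 0, 8, 13, 10, 14, 12, 4, 7, 16, 1]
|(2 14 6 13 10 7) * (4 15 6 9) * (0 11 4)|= 11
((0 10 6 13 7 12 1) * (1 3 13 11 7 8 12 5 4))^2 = (0 6 7 4)(1 10 11 5)(3 8)(12 13) = [6, 10, 2, 8, 0, 1, 7, 4, 3, 9, 11, 5, 13, 12]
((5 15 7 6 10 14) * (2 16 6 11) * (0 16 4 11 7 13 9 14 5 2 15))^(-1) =(0 5 10 6 16)(2 14 9 13 15 11 4) =[5, 1, 14, 3, 2, 10, 16, 7, 8, 13, 6, 4, 12, 15, 9, 11, 0]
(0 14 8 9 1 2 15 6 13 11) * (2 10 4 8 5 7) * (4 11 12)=(0 14 5 7 2 15 6 13 12 4 8 9 1 10 11)=[14, 10, 15, 3, 8, 7, 13, 2, 9, 1, 11, 0, 4, 12, 5, 6]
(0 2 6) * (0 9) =(0 2 6 9) =[2, 1, 6, 3, 4, 5, 9, 7, 8, 0]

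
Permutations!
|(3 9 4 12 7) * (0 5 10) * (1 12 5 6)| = 10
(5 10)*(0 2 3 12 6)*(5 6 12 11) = (12)(0 2 3 11 5 10 6) = [2, 1, 3, 11, 4, 10, 0, 7, 8, 9, 6, 5, 12]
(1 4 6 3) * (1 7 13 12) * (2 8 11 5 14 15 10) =[0, 4, 8, 7, 6, 14, 3, 13, 11, 9, 2, 5, 1, 12, 15, 10] =(1 4 6 3 7 13 12)(2 8 11 5 14 15 10)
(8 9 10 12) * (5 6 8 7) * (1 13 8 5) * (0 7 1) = (0 7)(1 13 8 9 10 12)(5 6) = [7, 13, 2, 3, 4, 6, 5, 0, 9, 10, 12, 11, 1, 8]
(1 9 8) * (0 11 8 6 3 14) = (0 11 8 1 9 6 3 14) = [11, 9, 2, 14, 4, 5, 3, 7, 1, 6, 10, 8, 12, 13, 0]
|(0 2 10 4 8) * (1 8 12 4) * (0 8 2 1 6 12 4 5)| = |(0 1 2 10 6 12 5)| = 7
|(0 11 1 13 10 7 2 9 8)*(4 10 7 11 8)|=8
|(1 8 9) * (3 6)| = |(1 8 9)(3 6)| = 6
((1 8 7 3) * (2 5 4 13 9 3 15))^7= (1 13 2 8 9 5 7 3 4 15)= [0, 13, 8, 4, 15, 7, 6, 3, 9, 5, 10, 11, 12, 2, 14, 1]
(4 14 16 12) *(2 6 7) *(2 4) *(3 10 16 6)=(2 3 10 16 12)(4 14 6 7)=[0, 1, 3, 10, 14, 5, 7, 4, 8, 9, 16, 11, 2, 13, 6, 15, 12]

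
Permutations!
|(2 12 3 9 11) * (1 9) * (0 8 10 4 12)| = |(0 8 10 4 12 3 1 9 11 2)| = 10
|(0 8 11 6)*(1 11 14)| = 6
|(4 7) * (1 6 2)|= |(1 6 2)(4 7)|= 6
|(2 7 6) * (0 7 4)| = 5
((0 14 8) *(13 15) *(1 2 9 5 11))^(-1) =(0 8 14)(1 11 5 9 2)(13 15) =[8, 11, 1, 3, 4, 9, 6, 7, 14, 2, 10, 5, 12, 15, 0, 13]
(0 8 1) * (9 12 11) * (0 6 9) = (0 8 1 6 9 12 11) = [8, 6, 2, 3, 4, 5, 9, 7, 1, 12, 10, 0, 11]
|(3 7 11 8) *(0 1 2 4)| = |(0 1 2 4)(3 7 11 8)| = 4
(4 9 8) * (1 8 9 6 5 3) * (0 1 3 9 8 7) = (0 1 7)(4 6 5 9 8) = [1, 7, 2, 3, 6, 9, 5, 0, 4, 8]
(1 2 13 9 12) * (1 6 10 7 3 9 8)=(1 2 13 8)(3 9 12 6 10 7)=[0, 2, 13, 9, 4, 5, 10, 3, 1, 12, 7, 11, 6, 8]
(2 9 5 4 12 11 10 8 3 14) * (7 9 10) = [0, 1, 10, 14, 12, 4, 6, 9, 3, 5, 8, 7, 11, 13, 2] = (2 10 8 3 14)(4 12 11 7 9 5)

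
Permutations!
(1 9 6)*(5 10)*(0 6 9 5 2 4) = (0 6 1 5 10 2 4) = [6, 5, 4, 3, 0, 10, 1, 7, 8, 9, 2]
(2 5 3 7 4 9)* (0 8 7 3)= [8, 1, 5, 3, 9, 0, 6, 4, 7, 2]= (0 8 7 4 9 2 5)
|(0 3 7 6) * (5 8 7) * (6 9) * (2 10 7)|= |(0 3 5 8 2 10 7 9 6)|= 9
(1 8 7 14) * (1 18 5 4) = (1 8 7 14 18 5 4) = [0, 8, 2, 3, 1, 4, 6, 14, 7, 9, 10, 11, 12, 13, 18, 15, 16, 17, 5]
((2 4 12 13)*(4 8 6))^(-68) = [0, 1, 12, 3, 8, 5, 2, 7, 13, 9, 10, 11, 6, 4] = (2 12 6)(4 8 13)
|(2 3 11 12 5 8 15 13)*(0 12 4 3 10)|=|(0 12 5 8 15 13 2 10)(3 11 4)|=24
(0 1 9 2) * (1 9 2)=(0 9 1 2)=[9, 2, 0, 3, 4, 5, 6, 7, 8, 1]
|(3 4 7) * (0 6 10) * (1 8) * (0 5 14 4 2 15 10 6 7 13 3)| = 8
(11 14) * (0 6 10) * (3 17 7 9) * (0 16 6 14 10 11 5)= (0 14 5)(3 17 7 9)(6 11 10 16)= [14, 1, 2, 17, 4, 0, 11, 9, 8, 3, 16, 10, 12, 13, 5, 15, 6, 7]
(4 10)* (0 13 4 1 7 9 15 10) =(0 13 4)(1 7 9 15 10) =[13, 7, 2, 3, 0, 5, 6, 9, 8, 15, 1, 11, 12, 4, 14, 10]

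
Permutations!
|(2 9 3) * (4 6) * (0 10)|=|(0 10)(2 9 3)(4 6)|=6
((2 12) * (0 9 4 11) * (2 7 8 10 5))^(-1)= (0 11 4 9)(2 5 10 8 7 12)= [11, 1, 5, 3, 9, 10, 6, 12, 7, 0, 8, 4, 2]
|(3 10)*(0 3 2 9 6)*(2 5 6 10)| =7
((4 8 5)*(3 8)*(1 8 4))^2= (1 5 8)= [0, 5, 2, 3, 4, 8, 6, 7, 1]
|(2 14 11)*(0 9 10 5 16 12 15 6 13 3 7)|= |(0 9 10 5 16 12 15 6 13 3 7)(2 14 11)|= 33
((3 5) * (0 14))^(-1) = (0 14)(3 5) = [14, 1, 2, 5, 4, 3, 6, 7, 8, 9, 10, 11, 12, 13, 0]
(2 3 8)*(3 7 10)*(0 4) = (0 4)(2 7 10 3 8) = [4, 1, 7, 8, 0, 5, 6, 10, 2, 9, 3]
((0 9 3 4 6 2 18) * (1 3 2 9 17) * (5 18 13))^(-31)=(0 1 4 9 13 18 17 3 6 2 5)=[1, 4, 5, 6, 9, 0, 2, 7, 8, 13, 10, 11, 12, 18, 14, 15, 16, 3, 17]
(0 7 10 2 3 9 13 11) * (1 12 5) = (0 7 10 2 3 9 13 11)(1 12 5) = [7, 12, 3, 9, 4, 1, 6, 10, 8, 13, 2, 0, 5, 11]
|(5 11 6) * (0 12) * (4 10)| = |(0 12)(4 10)(5 11 6)| = 6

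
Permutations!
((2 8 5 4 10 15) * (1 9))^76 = (2 10 5)(4 8 15) = [0, 1, 10, 3, 8, 2, 6, 7, 15, 9, 5, 11, 12, 13, 14, 4]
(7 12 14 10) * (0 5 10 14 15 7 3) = [5, 1, 2, 0, 4, 10, 6, 12, 8, 9, 3, 11, 15, 13, 14, 7] = (0 5 10 3)(7 12 15)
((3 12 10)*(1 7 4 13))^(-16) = (13)(3 10 12) = [0, 1, 2, 10, 4, 5, 6, 7, 8, 9, 12, 11, 3, 13]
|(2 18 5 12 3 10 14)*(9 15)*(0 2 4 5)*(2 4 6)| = 10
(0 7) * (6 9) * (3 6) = (0 7)(3 6 9) = [7, 1, 2, 6, 4, 5, 9, 0, 8, 3]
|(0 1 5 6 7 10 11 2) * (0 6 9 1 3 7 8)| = 24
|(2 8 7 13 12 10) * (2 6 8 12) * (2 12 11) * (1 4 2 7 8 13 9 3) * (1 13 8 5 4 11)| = |(1 11 7 9 3 13 12 10 6 8 5 4 2)| = 13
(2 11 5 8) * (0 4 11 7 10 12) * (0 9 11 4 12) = (0 12 9 11 5 8 2 7 10) = [12, 1, 7, 3, 4, 8, 6, 10, 2, 11, 0, 5, 9]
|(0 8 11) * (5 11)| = 4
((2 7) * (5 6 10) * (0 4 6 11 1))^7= [0, 1, 7, 3, 4, 5, 6, 2, 8, 9, 10, 11]= (11)(2 7)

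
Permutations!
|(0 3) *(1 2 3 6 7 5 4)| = 8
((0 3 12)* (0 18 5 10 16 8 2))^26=(0 2 8 16 10 5 18 12 3)=[2, 1, 8, 0, 4, 18, 6, 7, 16, 9, 5, 11, 3, 13, 14, 15, 10, 17, 12]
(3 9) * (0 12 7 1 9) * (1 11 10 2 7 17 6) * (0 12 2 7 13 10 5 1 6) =[2, 9, 13, 12, 4, 1, 6, 11, 8, 3, 7, 5, 17, 10, 14, 15, 16, 0] =(0 2 13 10 7 11 5 1 9 3 12 17)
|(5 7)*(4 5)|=3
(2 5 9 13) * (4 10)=(2 5 9 13)(4 10)=[0, 1, 5, 3, 10, 9, 6, 7, 8, 13, 4, 11, 12, 2]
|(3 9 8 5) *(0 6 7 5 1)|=|(0 6 7 5 3 9 8 1)|=8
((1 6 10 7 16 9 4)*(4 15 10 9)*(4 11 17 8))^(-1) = (1 4 8 17 11 16 7 10 15 9 6) = [0, 4, 2, 3, 8, 5, 1, 10, 17, 6, 15, 16, 12, 13, 14, 9, 7, 11]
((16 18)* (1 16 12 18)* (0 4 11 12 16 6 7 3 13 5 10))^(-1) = (0 10 5 13 3 7 6 1 16 18 12 11 4) = [10, 16, 2, 7, 0, 13, 1, 6, 8, 9, 5, 4, 11, 3, 14, 15, 18, 17, 12]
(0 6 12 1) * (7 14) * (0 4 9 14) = (0 6 12 1 4 9 14 7) = [6, 4, 2, 3, 9, 5, 12, 0, 8, 14, 10, 11, 1, 13, 7]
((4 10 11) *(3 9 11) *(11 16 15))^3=[0, 1, 2, 15, 9, 5, 6, 7, 8, 11, 16, 3, 12, 13, 14, 10, 4]=(3 15 10 16 4 9 11)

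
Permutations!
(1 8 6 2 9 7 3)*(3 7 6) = (1 8 3)(2 9 6) = [0, 8, 9, 1, 4, 5, 2, 7, 3, 6]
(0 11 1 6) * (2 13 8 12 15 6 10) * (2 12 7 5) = (0 11 1 10 12 15 6)(2 13 8 7 5) = [11, 10, 13, 3, 4, 2, 0, 5, 7, 9, 12, 1, 15, 8, 14, 6]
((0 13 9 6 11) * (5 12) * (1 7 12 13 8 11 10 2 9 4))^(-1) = (0 11 8)(1 4 13 5 12 7)(2 10 6 9) = [11, 4, 10, 3, 13, 12, 9, 1, 0, 2, 6, 8, 7, 5]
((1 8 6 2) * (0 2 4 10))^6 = [10, 2, 0, 3, 6, 5, 8, 7, 1, 9, 4] = (0 10 4 6 8 1 2)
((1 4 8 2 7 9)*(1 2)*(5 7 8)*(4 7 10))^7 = (1 9 8 7 2)(4 5 10) = [0, 9, 1, 3, 5, 10, 6, 2, 7, 8, 4]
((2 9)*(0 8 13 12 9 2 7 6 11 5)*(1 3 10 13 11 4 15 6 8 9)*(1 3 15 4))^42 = (15)(3 13)(10 12) = [0, 1, 2, 13, 4, 5, 6, 7, 8, 9, 12, 11, 10, 3, 14, 15]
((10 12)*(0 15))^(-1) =(0 15)(10 12) =[15, 1, 2, 3, 4, 5, 6, 7, 8, 9, 12, 11, 10, 13, 14, 0]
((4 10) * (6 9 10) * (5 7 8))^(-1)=[0, 1, 2, 3, 10, 8, 4, 5, 7, 6, 9]=(4 10 9 6)(5 8 7)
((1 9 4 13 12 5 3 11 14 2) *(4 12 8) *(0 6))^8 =(14)(4 8 13) =[0, 1, 2, 3, 8, 5, 6, 7, 13, 9, 10, 11, 12, 4, 14]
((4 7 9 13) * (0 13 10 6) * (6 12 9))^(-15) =(13) =[0, 1, 2, 3, 4, 5, 6, 7, 8, 9, 10, 11, 12, 13]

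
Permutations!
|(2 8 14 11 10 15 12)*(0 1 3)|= 21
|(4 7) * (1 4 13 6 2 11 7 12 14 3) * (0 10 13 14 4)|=10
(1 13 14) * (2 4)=[0, 13, 4, 3, 2, 5, 6, 7, 8, 9, 10, 11, 12, 14, 1]=(1 13 14)(2 4)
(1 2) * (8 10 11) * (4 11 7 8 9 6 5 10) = (1 2)(4 11 9 6 5 10 7 8) = [0, 2, 1, 3, 11, 10, 5, 8, 4, 6, 7, 9]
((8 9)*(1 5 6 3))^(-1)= (1 3 6 5)(8 9)= [0, 3, 2, 6, 4, 1, 5, 7, 9, 8]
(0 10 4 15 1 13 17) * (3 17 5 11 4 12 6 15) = [10, 13, 2, 17, 3, 11, 15, 7, 8, 9, 12, 4, 6, 5, 14, 1, 16, 0] = (0 10 12 6 15 1 13 5 11 4 3 17)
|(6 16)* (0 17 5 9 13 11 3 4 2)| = 18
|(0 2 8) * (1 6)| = |(0 2 8)(1 6)| = 6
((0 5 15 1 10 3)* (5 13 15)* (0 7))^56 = [0, 1, 2, 3, 4, 5, 6, 7, 8, 9, 10, 11, 12, 13, 14, 15] = (15)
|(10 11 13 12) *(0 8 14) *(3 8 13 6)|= |(0 13 12 10 11 6 3 8 14)|= 9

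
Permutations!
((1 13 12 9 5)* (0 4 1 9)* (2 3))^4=(0 12 13 1 4)=[12, 4, 2, 3, 0, 5, 6, 7, 8, 9, 10, 11, 13, 1]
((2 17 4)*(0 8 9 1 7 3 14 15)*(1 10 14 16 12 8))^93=(17)(0 12 15 16 14 3 10 7 9 1 8)=[12, 8, 2, 10, 4, 5, 6, 9, 0, 1, 7, 11, 15, 13, 3, 16, 14, 17]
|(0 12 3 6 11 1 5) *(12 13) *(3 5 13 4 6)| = |(0 4 6 11 1 13 12 5)| = 8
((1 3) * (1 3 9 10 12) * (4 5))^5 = (1 9 10 12)(4 5) = [0, 9, 2, 3, 5, 4, 6, 7, 8, 10, 12, 11, 1]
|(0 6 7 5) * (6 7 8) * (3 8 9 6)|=|(0 7 5)(3 8)(6 9)|=6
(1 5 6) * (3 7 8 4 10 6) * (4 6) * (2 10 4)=(1 5 3 7 8 6)(2 10)=[0, 5, 10, 7, 4, 3, 1, 8, 6, 9, 2]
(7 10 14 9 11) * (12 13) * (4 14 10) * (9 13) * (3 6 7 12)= (3 6 7 4 14 13)(9 11 12)= [0, 1, 2, 6, 14, 5, 7, 4, 8, 11, 10, 12, 9, 3, 13]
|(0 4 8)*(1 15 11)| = |(0 4 8)(1 15 11)| = 3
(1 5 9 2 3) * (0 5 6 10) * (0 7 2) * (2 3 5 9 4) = [9, 6, 5, 1, 2, 4, 10, 3, 8, 0, 7] = (0 9)(1 6 10 7 3)(2 5 4)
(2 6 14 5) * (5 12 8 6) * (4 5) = (2 4 5)(6 14 12 8) = [0, 1, 4, 3, 5, 2, 14, 7, 6, 9, 10, 11, 8, 13, 12]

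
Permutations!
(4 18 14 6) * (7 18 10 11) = (4 10 11 7 18 14 6) = [0, 1, 2, 3, 10, 5, 4, 18, 8, 9, 11, 7, 12, 13, 6, 15, 16, 17, 14]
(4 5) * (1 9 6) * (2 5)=[0, 9, 5, 3, 2, 4, 1, 7, 8, 6]=(1 9 6)(2 5 4)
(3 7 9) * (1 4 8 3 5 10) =[0, 4, 2, 7, 8, 10, 6, 9, 3, 5, 1] =(1 4 8 3 7 9 5 10)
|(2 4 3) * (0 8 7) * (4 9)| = 12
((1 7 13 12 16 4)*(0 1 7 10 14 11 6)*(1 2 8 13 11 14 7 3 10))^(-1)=(0 6 11 7 10 3 4 16 12 13 8 2)=[6, 1, 0, 4, 16, 5, 11, 10, 2, 9, 3, 7, 13, 8, 14, 15, 12]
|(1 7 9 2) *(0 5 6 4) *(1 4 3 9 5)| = |(0 1 7 5 6 3 9 2 4)| = 9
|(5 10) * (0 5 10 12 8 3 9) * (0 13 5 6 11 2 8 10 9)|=|(0 6 11 2 8 3)(5 12 10 9 13)|=30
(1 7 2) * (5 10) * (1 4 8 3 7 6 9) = (1 6 9)(2 4 8 3 7)(5 10) = [0, 6, 4, 7, 8, 10, 9, 2, 3, 1, 5]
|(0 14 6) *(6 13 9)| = 5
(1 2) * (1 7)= (1 2 7)= [0, 2, 7, 3, 4, 5, 6, 1]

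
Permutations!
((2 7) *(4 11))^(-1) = (2 7)(4 11) = [0, 1, 7, 3, 11, 5, 6, 2, 8, 9, 10, 4]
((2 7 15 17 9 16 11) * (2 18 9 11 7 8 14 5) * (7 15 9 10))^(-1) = (2 5 14 8)(7 10 18 11 17 15 16 9) = [0, 1, 5, 3, 4, 14, 6, 10, 2, 7, 18, 17, 12, 13, 8, 16, 9, 15, 11]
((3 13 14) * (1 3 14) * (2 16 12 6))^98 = (1 13 3)(2 12)(6 16) = [0, 13, 12, 1, 4, 5, 16, 7, 8, 9, 10, 11, 2, 3, 14, 15, 6]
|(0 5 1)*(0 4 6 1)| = |(0 5)(1 4 6)| = 6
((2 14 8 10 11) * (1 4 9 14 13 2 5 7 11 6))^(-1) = (1 6 10 8 14 9 4)(2 13)(5 11 7) = [0, 6, 13, 3, 1, 11, 10, 5, 14, 4, 8, 7, 12, 2, 9]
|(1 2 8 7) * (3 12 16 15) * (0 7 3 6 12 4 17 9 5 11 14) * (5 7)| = 8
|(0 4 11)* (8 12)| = 6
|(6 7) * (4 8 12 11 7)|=|(4 8 12 11 7 6)|=6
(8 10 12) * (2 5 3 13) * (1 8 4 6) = (1 8 10 12 4 6)(2 5 3 13) = [0, 8, 5, 13, 6, 3, 1, 7, 10, 9, 12, 11, 4, 2]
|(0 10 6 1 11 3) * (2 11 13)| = 8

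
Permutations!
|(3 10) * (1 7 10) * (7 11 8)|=|(1 11 8 7 10 3)|=6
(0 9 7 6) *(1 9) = (0 1 9 7 6) = [1, 9, 2, 3, 4, 5, 0, 6, 8, 7]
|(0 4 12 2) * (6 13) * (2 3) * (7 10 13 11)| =5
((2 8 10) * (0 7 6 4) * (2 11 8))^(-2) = (0 6)(4 7)(8 10 11) = [6, 1, 2, 3, 7, 5, 0, 4, 10, 9, 11, 8]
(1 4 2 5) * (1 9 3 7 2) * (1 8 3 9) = [0, 4, 5, 7, 8, 1, 6, 2, 3, 9] = (9)(1 4 8 3 7 2 5)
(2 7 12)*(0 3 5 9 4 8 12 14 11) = (0 3 5 9 4 8 12 2 7 14 11) = [3, 1, 7, 5, 8, 9, 6, 14, 12, 4, 10, 0, 2, 13, 11]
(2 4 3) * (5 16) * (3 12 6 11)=(2 4 12 6 11 3)(5 16)=[0, 1, 4, 2, 12, 16, 11, 7, 8, 9, 10, 3, 6, 13, 14, 15, 5]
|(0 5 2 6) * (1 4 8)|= |(0 5 2 6)(1 4 8)|= 12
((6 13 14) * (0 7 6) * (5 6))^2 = (0 5 13)(6 14 7) = [5, 1, 2, 3, 4, 13, 14, 6, 8, 9, 10, 11, 12, 0, 7]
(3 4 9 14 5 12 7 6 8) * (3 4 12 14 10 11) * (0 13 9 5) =[13, 1, 2, 12, 5, 14, 8, 6, 4, 10, 11, 3, 7, 9, 0] =(0 13 9 10 11 3 12 7 6 8 4 5 14)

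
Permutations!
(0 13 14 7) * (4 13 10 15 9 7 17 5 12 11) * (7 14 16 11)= (0 10 15 9 14 17 5 12 7)(4 13 16 11)= [10, 1, 2, 3, 13, 12, 6, 0, 8, 14, 15, 4, 7, 16, 17, 9, 11, 5]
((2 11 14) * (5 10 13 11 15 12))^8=(15)=[0, 1, 2, 3, 4, 5, 6, 7, 8, 9, 10, 11, 12, 13, 14, 15]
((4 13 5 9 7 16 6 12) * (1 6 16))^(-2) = (16)(1 9 13 12)(4 6 7 5) = [0, 9, 2, 3, 6, 4, 7, 5, 8, 13, 10, 11, 1, 12, 14, 15, 16]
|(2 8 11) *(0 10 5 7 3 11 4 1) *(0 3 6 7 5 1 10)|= |(1 3 11 2 8 4 10)(6 7)|= 14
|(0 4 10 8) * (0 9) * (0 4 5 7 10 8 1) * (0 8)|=|(0 5 7 10 1 8 9 4)|=8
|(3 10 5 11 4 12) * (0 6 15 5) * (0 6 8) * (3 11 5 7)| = |(0 8)(3 10 6 15 7)(4 12 11)| = 30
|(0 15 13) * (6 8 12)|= 3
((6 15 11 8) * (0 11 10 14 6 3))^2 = (0 8)(3 11)(6 10)(14 15) = [8, 1, 2, 11, 4, 5, 10, 7, 0, 9, 6, 3, 12, 13, 15, 14]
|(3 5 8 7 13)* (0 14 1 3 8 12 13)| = 9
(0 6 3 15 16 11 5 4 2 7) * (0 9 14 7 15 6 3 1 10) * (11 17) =(0 3 6 1 10)(2 15 16 17 11 5 4)(7 9 14) =[3, 10, 15, 6, 2, 4, 1, 9, 8, 14, 0, 5, 12, 13, 7, 16, 17, 11]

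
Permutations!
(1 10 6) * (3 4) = (1 10 6)(3 4) = [0, 10, 2, 4, 3, 5, 1, 7, 8, 9, 6]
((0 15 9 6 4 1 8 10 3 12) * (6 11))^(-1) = (0 12 3 10 8 1 4 6 11 9 15) = [12, 4, 2, 10, 6, 5, 11, 7, 1, 15, 8, 9, 3, 13, 14, 0]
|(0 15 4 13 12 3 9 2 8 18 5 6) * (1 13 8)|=42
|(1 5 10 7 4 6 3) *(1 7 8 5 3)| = |(1 3 7 4 6)(5 10 8)| = 15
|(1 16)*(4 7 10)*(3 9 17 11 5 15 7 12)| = 10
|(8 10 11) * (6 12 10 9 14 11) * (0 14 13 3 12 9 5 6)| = 11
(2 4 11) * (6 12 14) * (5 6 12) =(2 4 11)(5 6)(12 14) =[0, 1, 4, 3, 11, 6, 5, 7, 8, 9, 10, 2, 14, 13, 12]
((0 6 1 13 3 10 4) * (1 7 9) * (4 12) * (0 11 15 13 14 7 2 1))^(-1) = [9, 2, 6, 13, 12, 5, 0, 14, 8, 7, 3, 4, 10, 15, 1, 11] = (0 9 7 14 1 2 6)(3 13 15 11 4 12 10)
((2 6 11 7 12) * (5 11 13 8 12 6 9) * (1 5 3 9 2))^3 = [0, 7, 2, 9, 4, 6, 12, 8, 5, 3, 10, 13, 11, 1] = (1 7 8 5 6 12 11 13)(3 9)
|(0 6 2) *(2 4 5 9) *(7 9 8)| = 8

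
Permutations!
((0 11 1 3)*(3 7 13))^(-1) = (0 3 13 7 1 11) = [3, 11, 2, 13, 4, 5, 6, 1, 8, 9, 10, 0, 12, 7]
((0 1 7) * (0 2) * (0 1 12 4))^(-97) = (0 4 12)(1 2 7) = [4, 2, 7, 3, 12, 5, 6, 1, 8, 9, 10, 11, 0]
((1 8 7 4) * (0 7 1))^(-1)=(0 4 7)(1 8)=[4, 8, 2, 3, 7, 5, 6, 0, 1]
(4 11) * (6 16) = [0, 1, 2, 3, 11, 5, 16, 7, 8, 9, 10, 4, 12, 13, 14, 15, 6] = (4 11)(6 16)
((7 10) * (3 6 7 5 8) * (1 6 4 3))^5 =[0, 8, 2, 4, 3, 10, 1, 6, 5, 9, 7] =(1 8 5 10 7 6)(3 4)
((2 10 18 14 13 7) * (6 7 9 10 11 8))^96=(2 11 8 6 7)(9 10 18 14 13)=[0, 1, 11, 3, 4, 5, 7, 2, 6, 10, 18, 8, 12, 9, 13, 15, 16, 17, 14]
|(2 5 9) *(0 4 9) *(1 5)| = |(0 4 9 2 1 5)| = 6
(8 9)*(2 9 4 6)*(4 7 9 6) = (2 6)(7 9 8) = [0, 1, 6, 3, 4, 5, 2, 9, 7, 8]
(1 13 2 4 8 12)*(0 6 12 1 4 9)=(0 6 12 4 8 1 13 2 9)=[6, 13, 9, 3, 8, 5, 12, 7, 1, 0, 10, 11, 4, 2]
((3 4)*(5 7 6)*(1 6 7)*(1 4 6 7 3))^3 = [0, 6, 2, 4, 3, 7, 1, 5] = (1 6)(3 4)(5 7)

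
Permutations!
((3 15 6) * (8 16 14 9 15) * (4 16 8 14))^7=(3 9 6 14 15)(4 16)=[0, 1, 2, 9, 16, 5, 14, 7, 8, 6, 10, 11, 12, 13, 15, 3, 4]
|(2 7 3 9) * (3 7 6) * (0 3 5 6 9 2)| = |(0 3 2 9)(5 6)| = 4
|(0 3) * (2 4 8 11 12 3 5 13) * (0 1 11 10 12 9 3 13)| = |(0 5)(1 11 9 3)(2 4 8 10 12 13)| = 12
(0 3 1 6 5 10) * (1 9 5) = (0 3 9 5 10)(1 6) = [3, 6, 2, 9, 4, 10, 1, 7, 8, 5, 0]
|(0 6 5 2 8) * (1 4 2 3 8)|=|(0 6 5 3 8)(1 4 2)|=15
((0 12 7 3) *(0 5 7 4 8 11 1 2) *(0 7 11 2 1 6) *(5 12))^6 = [11, 1, 2, 3, 4, 6, 5, 7, 8, 9, 10, 0, 12] = (12)(0 11)(5 6)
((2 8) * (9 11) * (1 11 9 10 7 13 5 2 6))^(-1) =[0, 6, 5, 3, 4, 13, 8, 10, 2, 9, 11, 1, 12, 7] =(1 6 8 2 5 13 7 10 11)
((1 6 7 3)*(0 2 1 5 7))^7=(0 6 1 2)(3 5 7)=[6, 2, 0, 5, 4, 7, 1, 3]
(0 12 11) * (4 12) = [4, 1, 2, 3, 12, 5, 6, 7, 8, 9, 10, 0, 11] = (0 4 12 11)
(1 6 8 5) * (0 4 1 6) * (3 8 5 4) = (0 3 8 4 1)(5 6) = [3, 0, 2, 8, 1, 6, 5, 7, 4]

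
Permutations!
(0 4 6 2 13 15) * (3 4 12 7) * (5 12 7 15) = (0 7 3 4 6 2 13 5 12 15) = [7, 1, 13, 4, 6, 12, 2, 3, 8, 9, 10, 11, 15, 5, 14, 0]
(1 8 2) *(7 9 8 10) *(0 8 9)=[8, 10, 1, 3, 4, 5, 6, 0, 2, 9, 7]=(0 8 2 1 10 7)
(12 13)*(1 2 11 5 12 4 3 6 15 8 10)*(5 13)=(1 2 11 13 4 3 6 15 8 10)(5 12)=[0, 2, 11, 6, 3, 12, 15, 7, 10, 9, 1, 13, 5, 4, 14, 8]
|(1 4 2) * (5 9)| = |(1 4 2)(5 9)| = 6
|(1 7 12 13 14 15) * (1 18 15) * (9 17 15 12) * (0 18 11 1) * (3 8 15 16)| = 45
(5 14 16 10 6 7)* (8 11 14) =(5 8 11 14 16 10 6 7) =[0, 1, 2, 3, 4, 8, 7, 5, 11, 9, 6, 14, 12, 13, 16, 15, 10]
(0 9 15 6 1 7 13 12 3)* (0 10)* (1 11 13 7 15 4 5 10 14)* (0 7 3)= (0 9 4 5 10 7 3 14 1 15 6 11 13 12)= [9, 15, 2, 14, 5, 10, 11, 3, 8, 4, 7, 13, 0, 12, 1, 6]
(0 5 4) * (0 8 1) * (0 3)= [5, 3, 2, 0, 8, 4, 6, 7, 1]= (0 5 4 8 1 3)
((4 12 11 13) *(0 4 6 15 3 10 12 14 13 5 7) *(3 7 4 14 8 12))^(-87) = (0 6)(3 10)(4 11 8 5 12)(7 13)(14 15) = [6, 1, 2, 10, 11, 12, 0, 13, 5, 9, 3, 8, 4, 7, 15, 14]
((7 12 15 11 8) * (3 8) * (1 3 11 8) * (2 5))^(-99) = [0, 3, 5, 1, 4, 2, 6, 12, 7, 9, 10, 11, 15, 13, 14, 8] = (1 3)(2 5)(7 12 15 8)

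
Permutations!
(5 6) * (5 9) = (5 6 9) = [0, 1, 2, 3, 4, 6, 9, 7, 8, 5]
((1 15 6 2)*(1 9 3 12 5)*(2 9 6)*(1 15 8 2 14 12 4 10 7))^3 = (1 6 4)(2 3 7)(5 12 14 15)(8 9 10) = [0, 6, 3, 7, 1, 12, 4, 2, 9, 10, 8, 11, 14, 13, 15, 5]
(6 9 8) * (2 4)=(2 4)(6 9 8)=[0, 1, 4, 3, 2, 5, 9, 7, 6, 8]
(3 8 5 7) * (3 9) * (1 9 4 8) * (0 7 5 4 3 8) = (0 7 3 1 9 8 4) = [7, 9, 2, 1, 0, 5, 6, 3, 4, 8]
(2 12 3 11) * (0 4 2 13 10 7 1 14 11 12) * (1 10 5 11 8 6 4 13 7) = [13, 14, 0, 12, 2, 11, 4, 10, 6, 9, 1, 7, 3, 5, 8] = (0 13 5 11 7 10 1 14 8 6 4 2)(3 12)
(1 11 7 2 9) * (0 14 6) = [14, 11, 9, 3, 4, 5, 0, 2, 8, 1, 10, 7, 12, 13, 6] = (0 14 6)(1 11 7 2 9)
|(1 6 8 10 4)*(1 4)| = 4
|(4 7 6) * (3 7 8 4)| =6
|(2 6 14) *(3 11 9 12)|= 12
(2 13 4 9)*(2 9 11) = [0, 1, 13, 3, 11, 5, 6, 7, 8, 9, 10, 2, 12, 4] = (2 13 4 11)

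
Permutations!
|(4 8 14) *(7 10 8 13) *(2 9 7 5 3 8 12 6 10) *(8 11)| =|(2 9 7)(3 11 8 14 4 13 5)(6 10 12)| =21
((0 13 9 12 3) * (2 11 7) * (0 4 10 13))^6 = (13) = [0, 1, 2, 3, 4, 5, 6, 7, 8, 9, 10, 11, 12, 13]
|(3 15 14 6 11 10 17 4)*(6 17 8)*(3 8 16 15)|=9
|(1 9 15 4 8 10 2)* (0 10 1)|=|(0 10 2)(1 9 15 4 8)|=15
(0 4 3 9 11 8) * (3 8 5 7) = (0 4 8)(3 9 11 5 7) = [4, 1, 2, 9, 8, 7, 6, 3, 0, 11, 10, 5]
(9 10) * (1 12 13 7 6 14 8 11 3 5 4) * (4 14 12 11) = (1 11 3 5 14 8 4)(6 12 13 7)(9 10) = [0, 11, 2, 5, 1, 14, 12, 6, 4, 10, 9, 3, 13, 7, 8]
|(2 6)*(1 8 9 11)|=4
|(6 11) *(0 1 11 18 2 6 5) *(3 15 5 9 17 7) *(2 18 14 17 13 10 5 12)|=56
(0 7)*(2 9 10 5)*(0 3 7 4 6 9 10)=[4, 1, 10, 7, 6, 2, 9, 3, 8, 0, 5]=(0 4 6 9)(2 10 5)(3 7)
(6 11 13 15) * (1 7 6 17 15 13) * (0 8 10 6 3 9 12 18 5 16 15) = (0 8 10 6 11 1 7 3 9 12 18 5 16 15 17) = [8, 7, 2, 9, 4, 16, 11, 3, 10, 12, 6, 1, 18, 13, 14, 17, 15, 0, 5]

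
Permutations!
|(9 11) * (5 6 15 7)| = 4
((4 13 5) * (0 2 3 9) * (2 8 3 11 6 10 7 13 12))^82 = (0 3)(2 11 6 10 7 13 5 4 12)(8 9) = [3, 1, 11, 0, 12, 4, 10, 13, 9, 8, 7, 6, 2, 5]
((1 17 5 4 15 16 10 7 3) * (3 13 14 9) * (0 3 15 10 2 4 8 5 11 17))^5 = (0 1 3)(2 14 4 9 10 15 7 16 13)(5 8)(11 17) = [1, 3, 14, 0, 9, 8, 6, 16, 5, 10, 15, 17, 12, 2, 4, 7, 13, 11]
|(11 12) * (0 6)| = 2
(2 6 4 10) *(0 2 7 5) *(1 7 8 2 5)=[5, 7, 6, 3, 10, 0, 4, 1, 2, 9, 8]=(0 5)(1 7)(2 6 4 10 8)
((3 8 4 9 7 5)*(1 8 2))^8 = [0, 1, 2, 3, 4, 5, 6, 7, 8, 9] = (9)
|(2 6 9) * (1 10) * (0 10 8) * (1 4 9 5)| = 9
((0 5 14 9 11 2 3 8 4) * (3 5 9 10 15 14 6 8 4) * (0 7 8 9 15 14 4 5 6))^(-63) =[0, 1, 6, 3, 4, 5, 9, 7, 8, 11, 14, 2, 12, 13, 10, 15] =(15)(2 6 9 11)(10 14)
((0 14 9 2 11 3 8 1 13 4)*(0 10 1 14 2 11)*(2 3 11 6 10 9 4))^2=(0 8 4 6 1 2 3 14 9 10 13)=[8, 2, 3, 14, 6, 5, 1, 7, 4, 10, 13, 11, 12, 0, 9]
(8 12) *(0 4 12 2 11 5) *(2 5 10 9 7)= (0 4 12 8 5)(2 11 10 9 7)= [4, 1, 11, 3, 12, 0, 6, 2, 5, 7, 9, 10, 8]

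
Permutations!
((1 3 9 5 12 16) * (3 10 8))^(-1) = (1 16 12 5 9 3 8 10) = [0, 16, 2, 8, 4, 9, 6, 7, 10, 3, 1, 11, 5, 13, 14, 15, 12]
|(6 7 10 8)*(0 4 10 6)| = |(0 4 10 8)(6 7)| = 4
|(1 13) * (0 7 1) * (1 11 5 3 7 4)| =4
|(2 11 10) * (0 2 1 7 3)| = 7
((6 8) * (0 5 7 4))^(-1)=(0 4 7 5)(6 8)=[4, 1, 2, 3, 7, 0, 8, 5, 6]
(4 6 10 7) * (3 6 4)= (3 6 10 7)= [0, 1, 2, 6, 4, 5, 10, 3, 8, 9, 7]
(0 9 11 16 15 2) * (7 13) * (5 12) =(0 9 11 16 15 2)(5 12)(7 13) =[9, 1, 0, 3, 4, 12, 6, 13, 8, 11, 10, 16, 5, 7, 14, 2, 15]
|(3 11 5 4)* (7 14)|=4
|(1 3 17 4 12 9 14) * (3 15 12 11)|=|(1 15 12 9 14)(3 17 4 11)|=20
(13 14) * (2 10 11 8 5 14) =(2 10 11 8 5 14 13) =[0, 1, 10, 3, 4, 14, 6, 7, 5, 9, 11, 8, 12, 2, 13]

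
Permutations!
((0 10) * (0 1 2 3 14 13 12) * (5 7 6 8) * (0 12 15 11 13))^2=(0 1 3)(2 14 10)(5 6)(7 8)(11 15 13)=[1, 3, 14, 0, 4, 6, 5, 8, 7, 9, 2, 15, 12, 11, 10, 13]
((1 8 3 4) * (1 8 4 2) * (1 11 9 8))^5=(11)(1 4)=[0, 4, 2, 3, 1, 5, 6, 7, 8, 9, 10, 11]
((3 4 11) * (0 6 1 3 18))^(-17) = [4, 18, 2, 0, 6, 5, 11, 7, 8, 9, 10, 1, 12, 13, 14, 15, 16, 17, 3] = (0 4 6 11 1 18 3)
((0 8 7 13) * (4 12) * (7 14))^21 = (0 8 14 7 13)(4 12) = [8, 1, 2, 3, 12, 5, 6, 13, 14, 9, 10, 11, 4, 0, 7]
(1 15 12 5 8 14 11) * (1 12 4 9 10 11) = (1 15 4 9 10 11 12 5 8 14) = [0, 15, 2, 3, 9, 8, 6, 7, 14, 10, 11, 12, 5, 13, 1, 4]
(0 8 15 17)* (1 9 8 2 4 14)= (0 2 4 14 1 9 8 15 17)= [2, 9, 4, 3, 14, 5, 6, 7, 15, 8, 10, 11, 12, 13, 1, 17, 16, 0]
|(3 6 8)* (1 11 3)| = 5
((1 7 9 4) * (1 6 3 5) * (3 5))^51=[0, 4, 2, 3, 1, 9, 7, 6, 8, 5]=(1 4)(5 9)(6 7)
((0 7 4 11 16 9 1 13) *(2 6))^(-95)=(0 7 4 11 16 9 1 13)(2 6)=[7, 13, 6, 3, 11, 5, 2, 4, 8, 1, 10, 16, 12, 0, 14, 15, 9]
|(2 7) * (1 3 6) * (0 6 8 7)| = |(0 6 1 3 8 7 2)| = 7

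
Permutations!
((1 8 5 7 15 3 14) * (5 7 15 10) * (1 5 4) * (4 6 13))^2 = (1 7 6 4 8 10 13)(3 5)(14 15) = [0, 7, 2, 5, 8, 3, 4, 6, 10, 9, 13, 11, 12, 1, 15, 14]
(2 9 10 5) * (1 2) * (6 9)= (1 2 6 9 10 5)= [0, 2, 6, 3, 4, 1, 9, 7, 8, 10, 5]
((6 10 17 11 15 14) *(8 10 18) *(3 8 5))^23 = (3 17 14 5 10 15 18 8 11 6) = [0, 1, 2, 17, 4, 10, 3, 7, 11, 9, 15, 6, 12, 13, 5, 18, 16, 14, 8]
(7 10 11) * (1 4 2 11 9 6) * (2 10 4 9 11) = (1 9 6)(4 10 11 7) = [0, 9, 2, 3, 10, 5, 1, 4, 8, 6, 11, 7]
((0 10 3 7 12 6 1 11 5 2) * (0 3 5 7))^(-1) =[3, 6, 5, 2, 4, 10, 12, 11, 8, 9, 0, 1, 7] =(0 3 2 5 10)(1 6 12 7 11)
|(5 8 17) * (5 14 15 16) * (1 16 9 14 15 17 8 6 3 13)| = 12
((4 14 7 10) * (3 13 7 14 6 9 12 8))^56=[0, 1, 2, 7, 9, 5, 12, 4, 13, 8, 6, 11, 3, 10, 14]=(14)(3 7 4 9 8 13 10 6 12)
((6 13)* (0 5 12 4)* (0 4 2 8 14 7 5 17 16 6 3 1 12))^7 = (0 12 17 2 16 8 6 14 13 7 3 5 1) = [12, 0, 16, 5, 4, 1, 14, 3, 6, 9, 10, 11, 17, 7, 13, 15, 8, 2]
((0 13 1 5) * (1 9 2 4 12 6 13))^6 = [0, 1, 2, 3, 4, 5, 6, 7, 8, 9, 10, 11, 12, 13] = (13)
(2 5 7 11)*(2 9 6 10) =(2 5 7 11 9 6 10) =[0, 1, 5, 3, 4, 7, 10, 11, 8, 6, 2, 9]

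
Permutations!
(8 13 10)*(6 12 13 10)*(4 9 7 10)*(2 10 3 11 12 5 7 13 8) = (2 10)(3 11 12 8 4 9 13 6 5 7) = [0, 1, 10, 11, 9, 7, 5, 3, 4, 13, 2, 12, 8, 6]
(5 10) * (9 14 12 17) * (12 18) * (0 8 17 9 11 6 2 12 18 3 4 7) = [8, 1, 12, 4, 7, 10, 2, 0, 17, 14, 5, 6, 9, 13, 3, 15, 16, 11, 18] = (18)(0 8 17 11 6 2 12 9 14 3 4 7)(5 10)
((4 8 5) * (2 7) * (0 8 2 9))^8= (0 8 5 4 2 7 9)= [8, 1, 7, 3, 2, 4, 6, 9, 5, 0]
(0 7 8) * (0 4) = (0 7 8 4) = [7, 1, 2, 3, 0, 5, 6, 8, 4]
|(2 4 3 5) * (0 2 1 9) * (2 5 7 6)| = |(0 5 1 9)(2 4 3 7 6)| = 20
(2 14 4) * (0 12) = (0 12)(2 14 4) = [12, 1, 14, 3, 2, 5, 6, 7, 8, 9, 10, 11, 0, 13, 4]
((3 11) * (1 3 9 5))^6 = [0, 3, 2, 11, 4, 1, 6, 7, 8, 5, 10, 9] = (1 3 11 9 5)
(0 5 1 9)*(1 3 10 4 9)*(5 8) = (0 8 5 3 10 4 9) = [8, 1, 2, 10, 9, 3, 6, 7, 5, 0, 4]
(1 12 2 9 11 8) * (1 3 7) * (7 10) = (1 12 2 9 11 8 3 10 7) = [0, 12, 9, 10, 4, 5, 6, 1, 3, 11, 7, 8, 2]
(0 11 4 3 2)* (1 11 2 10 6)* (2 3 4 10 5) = (0 3 5 2)(1 11 10 6) = [3, 11, 0, 5, 4, 2, 1, 7, 8, 9, 6, 10]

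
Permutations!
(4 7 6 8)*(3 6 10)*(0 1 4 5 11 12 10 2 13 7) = (0 1 4)(2 13 7)(3 6 8 5 11 12 10) = [1, 4, 13, 6, 0, 11, 8, 2, 5, 9, 3, 12, 10, 7]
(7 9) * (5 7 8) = (5 7 9 8) = [0, 1, 2, 3, 4, 7, 6, 9, 5, 8]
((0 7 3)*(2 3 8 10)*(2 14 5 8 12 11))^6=(5 10)(8 14)=[0, 1, 2, 3, 4, 10, 6, 7, 14, 9, 5, 11, 12, 13, 8]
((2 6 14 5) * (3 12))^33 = (2 6 14 5)(3 12) = [0, 1, 6, 12, 4, 2, 14, 7, 8, 9, 10, 11, 3, 13, 5]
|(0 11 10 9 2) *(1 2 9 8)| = 6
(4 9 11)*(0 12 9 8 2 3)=[12, 1, 3, 0, 8, 5, 6, 7, 2, 11, 10, 4, 9]=(0 12 9 11 4 8 2 3)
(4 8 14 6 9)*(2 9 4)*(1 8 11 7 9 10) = [0, 8, 10, 3, 11, 5, 4, 9, 14, 2, 1, 7, 12, 13, 6] = (1 8 14 6 4 11 7 9 2 10)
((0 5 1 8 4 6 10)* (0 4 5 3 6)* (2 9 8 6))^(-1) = [4, 5, 3, 0, 10, 8, 1, 7, 9, 2, 6] = (0 4 10 6 1 5 8 9 2 3)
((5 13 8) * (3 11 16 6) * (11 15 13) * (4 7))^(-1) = (3 6 16 11 5 8 13 15)(4 7) = [0, 1, 2, 6, 7, 8, 16, 4, 13, 9, 10, 5, 12, 15, 14, 3, 11]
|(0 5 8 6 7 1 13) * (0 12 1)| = 15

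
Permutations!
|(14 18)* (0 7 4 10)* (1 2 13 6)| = 4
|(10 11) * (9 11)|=|(9 11 10)|=3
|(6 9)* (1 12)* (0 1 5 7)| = |(0 1 12 5 7)(6 9)| = 10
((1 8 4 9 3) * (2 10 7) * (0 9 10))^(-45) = (10) = [0, 1, 2, 3, 4, 5, 6, 7, 8, 9, 10]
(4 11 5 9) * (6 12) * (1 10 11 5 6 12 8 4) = (12)(1 10 11 6 8 4 5 9) = [0, 10, 2, 3, 5, 9, 8, 7, 4, 1, 11, 6, 12]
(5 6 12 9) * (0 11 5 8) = (0 11 5 6 12 9 8) = [11, 1, 2, 3, 4, 6, 12, 7, 0, 8, 10, 5, 9]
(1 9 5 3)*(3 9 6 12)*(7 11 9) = (1 6 12 3)(5 7 11 9) = [0, 6, 2, 1, 4, 7, 12, 11, 8, 5, 10, 9, 3]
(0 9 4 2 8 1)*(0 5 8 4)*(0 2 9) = (1 5 8)(2 4 9) = [0, 5, 4, 3, 9, 8, 6, 7, 1, 2]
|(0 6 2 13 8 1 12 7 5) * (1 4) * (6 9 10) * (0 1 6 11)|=|(0 9 10 11)(1 12 7 5)(2 13 8 4 6)|=20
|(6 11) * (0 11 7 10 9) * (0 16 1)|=|(0 11 6 7 10 9 16 1)|=8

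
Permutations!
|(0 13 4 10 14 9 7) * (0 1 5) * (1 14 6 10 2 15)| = |(0 13 4 2 15 1 5)(6 10)(7 14 9)| = 42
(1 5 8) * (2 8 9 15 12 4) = [0, 5, 8, 3, 2, 9, 6, 7, 1, 15, 10, 11, 4, 13, 14, 12] = (1 5 9 15 12 4 2 8)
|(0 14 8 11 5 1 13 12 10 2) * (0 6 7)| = |(0 14 8 11 5 1 13 12 10 2 6 7)| = 12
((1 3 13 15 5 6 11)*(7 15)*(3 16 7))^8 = (1 16 7 15 5 6 11) = [0, 16, 2, 3, 4, 6, 11, 15, 8, 9, 10, 1, 12, 13, 14, 5, 7]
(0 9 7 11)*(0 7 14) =(0 9 14)(7 11) =[9, 1, 2, 3, 4, 5, 6, 11, 8, 14, 10, 7, 12, 13, 0]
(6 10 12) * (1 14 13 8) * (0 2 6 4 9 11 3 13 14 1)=[2, 1, 6, 13, 9, 5, 10, 7, 0, 11, 12, 3, 4, 8, 14]=(14)(0 2 6 10 12 4 9 11 3 13 8)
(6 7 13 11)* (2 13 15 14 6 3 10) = (2 13 11 3 10)(6 7 15 14) = [0, 1, 13, 10, 4, 5, 7, 15, 8, 9, 2, 3, 12, 11, 6, 14]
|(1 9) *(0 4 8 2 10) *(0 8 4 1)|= |(0 1 9)(2 10 8)|= 3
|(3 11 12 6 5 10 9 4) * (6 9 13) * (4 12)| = |(3 11 4)(5 10 13 6)(9 12)| = 12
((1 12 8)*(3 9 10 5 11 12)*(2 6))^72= [0, 1, 2, 3, 4, 5, 6, 7, 8, 9, 10, 11, 12]= (12)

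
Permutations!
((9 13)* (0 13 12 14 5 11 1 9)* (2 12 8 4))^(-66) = (1 14 4)(2 9 5)(8 11 12) = [0, 14, 9, 3, 1, 2, 6, 7, 11, 5, 10, 12, 8, 13, 4]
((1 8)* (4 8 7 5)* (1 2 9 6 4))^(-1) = (1 5 7)(2 8 4 6 9) = [0, 5, 8, 3, 6, 7, 9, 1, 4, 2]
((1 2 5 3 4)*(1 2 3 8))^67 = (1 3 4 2 5 8) = [0, 3, 5, 4, 2, 8, 6, 7, 1]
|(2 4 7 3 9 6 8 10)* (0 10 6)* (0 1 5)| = 18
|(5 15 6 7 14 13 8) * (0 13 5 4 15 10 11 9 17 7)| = |(0 13 8 4 15 6)(5 10 11 9 17 7 14)| = 42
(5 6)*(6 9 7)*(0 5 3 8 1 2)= [5, 2, 0, 8, 4, 9, 3, 6, 1, 7]= (0 5 9 7 6 3 8 1 2)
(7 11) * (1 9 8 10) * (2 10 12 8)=(1 9 2 10)(7 11)(8 12)=[0, 9, 10, 3, 4, 5, 6, 11, 12, 2, 1, 7, 8]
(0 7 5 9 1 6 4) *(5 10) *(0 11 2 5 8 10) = [7, 6, 5, 3, 11, 9, 4, 0, 10, 1, 8, 2] = (0 7)(1 6 4 11 2 5 9)(8 10)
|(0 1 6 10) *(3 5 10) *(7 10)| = |(0 1 6 3 5 7 10)| = 7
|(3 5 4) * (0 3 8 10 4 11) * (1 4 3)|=|(0 1 4 8 10 3 5 11)|=8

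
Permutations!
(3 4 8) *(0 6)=(0 6)(3 4 8)=[6, 1, 2, 4, 8, 5, 0, 7, 3]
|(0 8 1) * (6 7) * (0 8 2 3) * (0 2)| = 2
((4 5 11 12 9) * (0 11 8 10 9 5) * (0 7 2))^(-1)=[2, 1, 7, 3, 9, 12, 6, 4, 5, 10, 8, 0, 11]=(0 2 7 4 9 10 8 5 12 11)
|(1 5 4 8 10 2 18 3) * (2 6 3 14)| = 21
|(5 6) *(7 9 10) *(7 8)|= |(5 6)(7 9 10 8)|= 4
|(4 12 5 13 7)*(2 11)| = 10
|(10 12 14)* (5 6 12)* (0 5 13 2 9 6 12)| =|(0 5 12 14 10 13 2 9 6)| =9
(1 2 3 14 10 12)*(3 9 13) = [0, 2, 9, 14, 4, 5, 6, 7, 8, 13, 12, 11, 1, 3, 10] = (1 2 9 13 3 14 10 12)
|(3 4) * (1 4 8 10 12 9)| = 7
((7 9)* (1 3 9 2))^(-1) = (1 2 7 9 3) = [0, 2, 7, 1, 4, 5, 6, 9, 8, 3]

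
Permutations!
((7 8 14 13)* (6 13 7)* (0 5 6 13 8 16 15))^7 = (0 15 16 7 14 8 6 5) = [15, 1, 2, 3, 4, 0, 5, 14, 6, 9, 10, 11, 12, 13, 8, 16, 7]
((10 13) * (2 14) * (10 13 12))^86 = (14) = [0, 1, 2, 3, 4, 5, 6, 7, 8, 9, 10, 11, 12, 13, 14]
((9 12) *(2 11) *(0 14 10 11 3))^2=(0 10 2)(3 14 11)=[10, 1, 0, 14, 4, 5, 6, 7, 8, 9, 2, 3, 12, 13, 11]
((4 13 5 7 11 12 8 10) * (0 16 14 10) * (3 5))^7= (0 5 14 11 4 8 3 16 7 10 12 13)= [5, 1, 2, 16, 8, 14, 6, 10, 3, 9, 12, 4, 13, 0, 11, 15, 7]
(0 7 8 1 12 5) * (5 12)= (12)(0 7 8 1 5)= [7, 5, 2, 3, 4, 0, 6, 8, 1, 9, 10, 11, 12]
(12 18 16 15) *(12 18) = (15 18 16) = [0, 1, 2, 3, 4, 5, 6, 7, 8, 9, 10, 11, 12, 13, 14, 18, 15, 17, 16]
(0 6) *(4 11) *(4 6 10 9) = (0 10 9 4 11 6) = [10, 1, 2, 3, 11, 5, 0, 7, 8, 4, 9, 6]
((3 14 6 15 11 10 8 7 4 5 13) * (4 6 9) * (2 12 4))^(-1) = (2 9 14 3 13 5 4 12)(6 7 8 10 11 15) = [0, 1, 9, 13, 12, 4, 7, 8, 10, 14, 11, 15, 2, 5, 3, 6]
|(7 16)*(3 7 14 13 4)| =6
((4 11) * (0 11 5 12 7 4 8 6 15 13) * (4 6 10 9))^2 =[8, 1, 2, 3, 12, 7, 13, 15, 9, 5, 4, 10, 6, 11, 14, 0] =(0 8 9 5 7 15)(4 12 6 13 11 10)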